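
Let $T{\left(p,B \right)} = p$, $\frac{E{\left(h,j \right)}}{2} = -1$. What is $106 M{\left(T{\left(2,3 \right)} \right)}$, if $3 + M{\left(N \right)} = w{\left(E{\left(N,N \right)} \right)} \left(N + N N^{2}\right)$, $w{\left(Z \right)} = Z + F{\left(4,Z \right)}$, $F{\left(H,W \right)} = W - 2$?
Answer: $-6678$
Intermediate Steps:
$E{\left(h,j \right)} = -2$ ($E{\left(h,j \right)} = 2 \left(-1\right) = -2$)
$F{\left(H,W \right)} = -2 + W$ ($F{\left(H,W \right)} = W - 2 = -2 + W$)
$w{\left(Z \right)} = -2 + 2 Z$ ($w{\left(Z \right)} = Z + \left(-2 + Z\right) = -2 + 2 Z$)
$M{\left(N \right)} = -3 - 6 N - 6 N^{3}$ ($M{\left(N \right)} = -3 + \left(-2 + 2 \left(-2\right)\right) \left(N + N N^{2}\right) = -3 + \left(-2 - 4\right) \left(N + N^{3}\right) = -3 - 6 \left(N + N^{3}\right) = -3 - \left(6 N + 6 N^{3}\right) = -3 - 6 N - 6 N^{3}$)
$106 M{\left(T{\left(2,3 \right)} \right)} = 106 \left(-3 - 12 - 6 \cdot 2^{3}\right) = 106 \left(-3 - 12 - 48\right) = 106 \left(-63\right) = -6678$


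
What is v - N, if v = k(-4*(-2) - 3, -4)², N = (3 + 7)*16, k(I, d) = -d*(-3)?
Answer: -16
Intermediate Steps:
k(I, d) = 3*d
N = 160 (N = 10*16 = 160)
v = 144 (v = (3*(-4))² = (-12)² = 144)
v - N = 144 - 1*160 = 144 - 160 = -16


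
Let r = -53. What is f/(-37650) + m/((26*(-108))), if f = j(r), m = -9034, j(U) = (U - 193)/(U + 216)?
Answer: 4620158089/1436046300 ≈ 3.2173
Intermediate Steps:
j(U) = (-193 + U)/(216 + U)
f = -246/163 (f = (-193 - 53)/(216 - 53) = -246/163 ≈ -1.5092)
f/(-37650) + m/((26*(-108))) = -246/163/(-37650) - 9034/(26*(-108)) = -246/163*(-1/37650) - 9034/(-2808) = 41/1022825 - 9034*(-1/2808) = 41/1022825 + 4517/1404 = 4620158089/1436046300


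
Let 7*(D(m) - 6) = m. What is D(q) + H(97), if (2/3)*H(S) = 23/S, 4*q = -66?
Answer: 2715/679 ≈ 3.9985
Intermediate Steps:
q = -33/2 (q = (¼)*(-66) = -33/2 ≈ -16.500)
H(S) = 69/(2*S) (H(S) = 3*(23/S)/2 = 69/(2*S))
D(m) = 6 + m/7
D(q) + H(97) = (6 + (⅐)*(-33/2)) + (69/2)/97 = (6 - 33/14) + (69/2)*(1/97) = 51/14 + 69/194 = 2715/679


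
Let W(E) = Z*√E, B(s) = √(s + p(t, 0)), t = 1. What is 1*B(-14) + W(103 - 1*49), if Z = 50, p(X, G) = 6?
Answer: 150*√6 + 2*I*√2 ≈ 367.42 + 2.8284*I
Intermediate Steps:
B(s) = √(6 + s) (B(s) = √(s + 6) = √(6 + s))
W(E) = 50*√E
1*B(-14) + W(103 - 1*49) = 1*√(6 - 14) + 50*√(103 - 1*49) = 1*√(-8) + 50*√(103 - 49) = 1*(2*I*√2) + 50*√54 = 2*I*√2 + 50*(3*√6) = 2*I*√2 + 150*√6 = 150*√6 + 2*I*√2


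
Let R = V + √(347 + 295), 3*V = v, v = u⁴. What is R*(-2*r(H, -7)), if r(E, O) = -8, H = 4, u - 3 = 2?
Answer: 10000/3 + 16*√642 ≈ 3738.7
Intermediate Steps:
u = 5 (u = 3 + 2 = 5)
v = 625 (v = 5⁴ = 625)
V = 625/3 (V = (⅓)*625 = 625/3 ≈ 208.33)
R = 625/3 + √642 (R = 625/3 + √(347 + 295) = 625/3 + √642 ≈ 233.67)
R*(-2*r(H, -7)) = (625/3 + √642)*(-2*(-8)) = (625/3 + √642)*16 = 10000/3 + 16*√642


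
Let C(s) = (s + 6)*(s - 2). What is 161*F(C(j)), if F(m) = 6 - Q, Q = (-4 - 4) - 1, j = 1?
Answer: 2415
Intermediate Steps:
Q = -9 (Q = -8 - 1 = -9)
C(s) = (-2 + s)*(6 + s) (C(s) = (6 + s)*(-2 + s) = (-2 + s)*(6 + s))
F(m) = 15 (F(m) = 6 - 1*(-9) = 6 + 9 = 15)
161*F(C(j)) = 161*15 = 2415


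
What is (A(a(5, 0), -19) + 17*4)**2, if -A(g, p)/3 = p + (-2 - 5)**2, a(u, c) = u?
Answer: 484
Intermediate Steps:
A(g, p) = -147 - 3*p (A(g, p) = -3*(p + (-2 - 5)**2) = -3*(p + (-7)**2) = -3*(p + 49) = -3*(49 + p) = -147 - 3*p)
(A(a(5, 0), -19) + 17*4)**2 = ((-147 - 3*(-19)) + 17*4)**2 = ((-147 + 57) + 68)**2 = (-90 + 68)**2 = (-22)**2 = 484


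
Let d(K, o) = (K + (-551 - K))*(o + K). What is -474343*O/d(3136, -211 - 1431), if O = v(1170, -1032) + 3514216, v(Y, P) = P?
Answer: 833227119056/411597 ≈ 2.0244e+6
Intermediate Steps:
O = 3513184 (O = -1032 + 3514216 = 3513184)
d(K, o) = -551*K - 551*o (d(K, o) = -551*(K + o) = -551*K - 551*o)
-474343*O/d(3136, -211 - 1431) = -474343*3513184/(-551*3136 - 551*(-211 - 1431)) = -474343*3513184/(-1727936 - 551*(-1642)) = -474343*3513184/(-1727936 + 904742) = -474343/((-823194*1/3513184)) = -474343/(-411597/1756592) = -474343*(-1756592/411597) = 833227119056/411597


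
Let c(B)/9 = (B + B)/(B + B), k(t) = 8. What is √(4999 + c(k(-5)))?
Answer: 4*√313 ≈ 70.767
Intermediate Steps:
c(B) = 9 (c(B) = 9*((B + B)/(B + B)) = 9*((2*B)/((2*B))) = 9*((2*B)*(1/(2*B))) = 9*1 = 9)
√(4999 + c(k(-5))) = √(4999 + 9) = √5008 = 4*√313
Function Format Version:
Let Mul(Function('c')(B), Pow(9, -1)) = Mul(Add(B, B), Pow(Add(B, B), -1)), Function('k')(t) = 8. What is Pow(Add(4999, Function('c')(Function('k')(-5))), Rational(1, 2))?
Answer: Mul(4, Pow(313, Rational(1, 2))) ≈ 70.767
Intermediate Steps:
Function('c')(B) = 9 (Function('c')(B) = Mul(9, Mul(Add(B, B), Pow(Add(B, B), -1))) = Mul(9, Mul(Mul(2, B), Pow(Mul(2, B), -1))) = Mul(9, Mul(Mul(2, B), Mul(Rational(1, 2), Pow(B, -1)))) = Mul(9, 1) = 9)
Pow(Add(4999, Function('c')(Function('k')(-5))), Rational(1, 2)) = Pow(Add(4999, 9), Rational(1, 2)) = Pow(5008, Rational(1, 2)) = Mul(4, Pow(313, Rational(1, 2)))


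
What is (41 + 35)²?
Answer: 5776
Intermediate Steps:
(41 + 35)² = 76² = 5776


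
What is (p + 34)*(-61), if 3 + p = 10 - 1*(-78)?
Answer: -7259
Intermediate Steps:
p = 85 (p = -3 + (10 - 1*(-78)) = -3 + (10 + 78) = -3 + 88 = 85)
(p + 34)*(-61) = (85 + 34)*(-61) = 119*(-61) = -7259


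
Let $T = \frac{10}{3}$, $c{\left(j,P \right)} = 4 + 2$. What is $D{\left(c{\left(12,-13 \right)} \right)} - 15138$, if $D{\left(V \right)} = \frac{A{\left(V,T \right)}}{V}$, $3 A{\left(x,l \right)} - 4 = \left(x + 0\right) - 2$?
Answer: $- \frac{136238}{9} \approx -15138.0$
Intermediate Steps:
$c{\left(j,P \right)} = 6$
$T = \frac{10}{3}$ ($T = 10 \cdot \frac{1}{3} = \frac{10}{3} \approx 3.3333$)
$A{\left(x,l \right)} = \frac{2}{3} + \frac{x}{3}$ ($A{\left(x,l \right)} = \frac{4}{3} + \frac{\left(x + 0\right) - 2}{3} = \frac{4}{3} + \frac{x - 2}{3} = \frac{4}{3} + \frac{-2 + x}{3} = \frac{4}{3} + \left(- \frac{2}{3} + \frac{x}{3}\right) = \frac{2}{3} + \frac{x}{3}$)
$D{\left(V \right)} = \frac{\frac{2}{3} + \frac{V}{3}}{V}$
$D{\left(c{\left(12,-13 \right)} \right)} - 15138 = \frac{2 + 6}{3 \cdot 6} - 15138 = \frac{1}{3} \cdot \frac{1}{6} \cdot 8 - 15138 = \frac{4}{9} - 15138 = - \frac{136238}{9}$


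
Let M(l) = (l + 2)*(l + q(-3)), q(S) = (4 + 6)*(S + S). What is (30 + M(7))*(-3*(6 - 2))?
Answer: 5364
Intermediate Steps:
q(S) = 20*S (q(S) = 10*(2*S) = 20*S)
M(l) = (-60 + l)*(2 + l) (M(l) = (l + 2)*(l + 20*(-3)) = (2 + l)*(l - 60) = (2 + l)*(-60 + l) = (-60 + l)*(2 + l))
(30 + M(7))*(-3*(6 - 2)) = (30 + (-120 + 7**2 - 58*7))*(-3*(6 - 2)) = (30 + (-120 + 49 - 406))*(-3*4) = (30 - 477)*(-12) = -447*(-12) = 5364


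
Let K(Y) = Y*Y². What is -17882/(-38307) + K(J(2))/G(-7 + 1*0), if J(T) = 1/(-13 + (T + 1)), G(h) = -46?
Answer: 822610307/1762122000 ≈ 0.46683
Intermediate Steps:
J(T) = 1/(-12 + T) (J(T) = 1/(-13 + (1 + T)) = 1/(-12 + T))
K(Y) = Y³
-17882/(-38307) + K(J(2))/G(-7 + 1*0) = -17882/(-38307) + (1/(-12 + 2))³/(-46) = -17882*(-1/38307) + (1/(-10))³*(-1/46) = 17882/38307 + (-⅒)³*(-1/46) = 17882/38307 - 1/1000*(-1/46) = 17882/38307 + 1/46000 = 822610307/1762122000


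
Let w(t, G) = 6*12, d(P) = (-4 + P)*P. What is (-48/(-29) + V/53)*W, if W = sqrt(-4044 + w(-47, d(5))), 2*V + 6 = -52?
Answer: 3406*I*sqrt(993)/1537 ≈ 69.831*I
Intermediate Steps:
V = -29 (V = -3 + (1/2)*(-52) = -3 - 26 = -29)
d(P) = P*(-4 + P)
w(t, G) = 72
W = 2*I*sqrt(993) (W = sqrt(-4044 + 72) = sqrt(-3972) = 2*I*sqrt(993) ≈ 63.024*I)
(-48/(-29) + V/53)*W = (-48/(-29) - 29/53)*(2*I*sqrt(993)) = (-48*(-1/29) - 29*1/53)*(2*I*sqrt(993)) = (48/29 - 29/53)*(2*I*sqrt(993)) = 1703*(2*I*sqrt(993))/1537 = 3406*I*sqrt(993)/1537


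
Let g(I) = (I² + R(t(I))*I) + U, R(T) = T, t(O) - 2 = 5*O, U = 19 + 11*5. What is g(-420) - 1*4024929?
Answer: -2967295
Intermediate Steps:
U = 74 (U = 19 + 55 = 74)
t(O) = 2 + 5*O
g(I) = 74 + I² + I*(2 + 5*I) (g(I) = (I² + (2 + 5*I)*I) + 74 = (I² + I*(2 + 5*I)) + 74 = 74 + I² + I*(2 + 5*I))
g(-420) - 1*4024929 = (74 + 2*(-420) + 6*(-420)²) - 1*4024929 = (74 - 840 + 6*176400) - 4024929 = (74 - 840 + 1058400) - 4024929 = 1057634 - 4024929 = -2967295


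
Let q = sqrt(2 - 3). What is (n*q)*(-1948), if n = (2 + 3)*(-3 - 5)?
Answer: 77920*I ≈ 77920.0*I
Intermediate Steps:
q = I (q = sqrt(-1) = I ≈ 1.0*I)
n = -40 (n = 5*(-8) = -40)
(n*q)*(-1948) = -40*I*(-1948) = 77920*I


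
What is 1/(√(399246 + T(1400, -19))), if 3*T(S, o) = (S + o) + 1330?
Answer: √3601347/1200449 ≈ 0.0015808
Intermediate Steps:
T(S, o) = 1330/3 + S/3 + o/3 (T(S, o) = ((S + o) + 1330)/3 = (1330 + S + o)/3 = 1330/3 + S/3 + o/3)
1/(√(399246 + T(1400, -19))) = 1/(√(399246 + (1330/3 + (⅓)*1400 + (⅓)*(-19)))) = 1/(√(399246 + (1330/3 + 1400/3 - 19/3))) = 1/(√(399246 + 2711/3)) = 1/(√(1200449/3)) = 1/(√3601347/3) = √3601347/1200449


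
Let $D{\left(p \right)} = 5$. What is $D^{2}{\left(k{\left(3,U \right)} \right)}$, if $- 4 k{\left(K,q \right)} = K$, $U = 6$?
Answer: $25$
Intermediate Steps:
$k{\left(K,q \right)} = - \frac{K}{4}$
$D^{2}{\left(k{\left(3,U \right)} \right)} = 5^{2} = 25$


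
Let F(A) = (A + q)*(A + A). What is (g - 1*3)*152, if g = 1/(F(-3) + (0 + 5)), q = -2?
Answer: -15808/35 ≈ -451.66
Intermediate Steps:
F(A) = 2*A*(-2 + A) (F(A) = (A - 2)*(A + A) = (-2 + A)*(2*A) = 2*A*(-2 + A))
g = 1/35 (g = 1/(2*(-3)*(-2 - 3) + (0 + 5)) = 1/(2*(-3)*(-5) + 5) = 1/(30 + 5) = 1/35 ≈ 0.028571)
(g - 1*3)*152 = (1/35 - 1*3)*152 = (1/35 - 3)*152 = -104/35*152 = -15808/35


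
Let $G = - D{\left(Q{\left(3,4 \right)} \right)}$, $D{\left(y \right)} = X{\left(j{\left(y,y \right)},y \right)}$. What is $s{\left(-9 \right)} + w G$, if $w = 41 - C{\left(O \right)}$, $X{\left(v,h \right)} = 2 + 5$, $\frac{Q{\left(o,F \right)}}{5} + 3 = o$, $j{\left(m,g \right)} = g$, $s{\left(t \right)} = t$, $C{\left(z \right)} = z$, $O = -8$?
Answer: $-352$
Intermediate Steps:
$Q{\left(o,F \right)} = -15 + 5 o$
$X{\left(v,h \right)} = 7$
$w = 49$ ($w = 41 - -8 = 41 + 8 = 49$)
$D{\left(y \right)} = 7$
$G = -7$ ($G = \left(-1\right) 7 = -7$)
$s{\left(-9 \right)} + w G = -9 + 49 \left(-7\right) = -9 - 343 = -352$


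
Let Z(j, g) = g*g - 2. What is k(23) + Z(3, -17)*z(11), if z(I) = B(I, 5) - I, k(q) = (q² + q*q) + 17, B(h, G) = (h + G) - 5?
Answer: 1075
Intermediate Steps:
B(h, G) = -5 + G + h (B(h, G) = (G + h) - 5 = -5 + G + h)
k(q) = 17 + 2*q² (k(q) = (q² + q²) + 17 = 2*q² + 17 = 17 + 2*q²)
Z(j, g) = -2 + g² (Z(j, g) = g² - 2 = -2 + g²)
z(I) = 0 (z(I) = (-5 + 5 + I) - I = I - I = 0)
k(23) + Z(3, -17)*z(11) = (17 + 2*23²) + (-2 + (-17)²)*0 = (17 + 2*529) + (-2 + 289)*0 = (17 + 1058) + 287*0 = 1075 + 0 = 1075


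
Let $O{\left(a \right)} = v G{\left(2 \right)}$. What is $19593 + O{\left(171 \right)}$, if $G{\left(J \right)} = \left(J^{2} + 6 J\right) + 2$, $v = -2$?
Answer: $19557$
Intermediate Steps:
$G{\left(J \right)} = 2 + J^{2} + 6 J$
$O{\left(a \right)} = -36$ ($O{\left(a \right)} = - 2 \left(2 + 2^{2} + 6 \cdot 2\right) = - 2 \left(2 + 4 + 12\right) = \left(-2\right) 18 = -36$)
$19593 + O{\left(171 \right)} = 19593 - 36 = 19557$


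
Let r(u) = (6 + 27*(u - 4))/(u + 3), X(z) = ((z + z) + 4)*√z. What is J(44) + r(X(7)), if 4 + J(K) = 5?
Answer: 7089/251 - 366*√7/251 ≈ 24.385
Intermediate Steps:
J(K) = 1 (J(K) = -4 + 5 = 1)
X(z) = √z*(4 + 2*z) (X(z) = (2*z + 4)*√z = (4 + 2*z)*√z = √z*(4 + 2*z))
r(u) = (-102 + 27*u)/(3 + u) (r(u) = (6 + 27*(-4 + u))/(3 + u) = (6 + (-108 + 27*u))/(3 + u) = (-102 + 27*u)/(3 + u))
J(44) + r(X(7)) = 1 + 3*(-34 + 9*(2*√7*(2 + 7)))/(3 + 2*√7*(2 + 7)) = 1 + 3*(-34 + 9*(2*√7*9))/(3 + 2*√7*9) = 1 + 3*(-34 + 9*(18*√7))/(3 + 18*√7) = 1 + 3*(-34 + 162*√7)/(3 + 18*√7)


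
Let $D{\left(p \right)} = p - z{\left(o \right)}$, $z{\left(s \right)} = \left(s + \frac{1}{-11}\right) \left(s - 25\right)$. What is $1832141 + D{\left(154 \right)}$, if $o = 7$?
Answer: $\frac{20156613}{11} \approx 1.8324 \cdot 10^{6}$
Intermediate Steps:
$z{\left(s \right)} = \left(-25 + s\right) \left(- \frac{1}{11} + s\right)$ ($z{\left(s \right)} = \left(s - \frac{1}{11}\right) \left(-25 + s\right) = \left(- \frac{1}{11} + s\right) \left(-25 + s\right) = \left(-25 + s\right) \left(- \frac{1}{11} + s\right)$)
$D{\left(p \right)} = \frac{1368}{11} + p$ ($D{\left(p \right)} = p - \left(\frac{25}{11} + 7^{2} - \frac{1932}{11}\right) = p - \left(\frac{25}{11} + 49 - \frac{1932}{11}\right) = p - - \frac{1368}{11} = p + \frac{1368}{11} = \frac{1368}{11} + p$)
$1832141 + D{\left(154 \right)} = 1832141 + \left(\frac{1368}{11} + 154\right) = 1832141 + \frac{3062}{11} = \frac{20156613}{11}$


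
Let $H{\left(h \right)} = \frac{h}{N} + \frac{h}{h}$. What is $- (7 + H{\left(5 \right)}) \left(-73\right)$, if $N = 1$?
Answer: $949$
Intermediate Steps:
$H{\left(h \right)} = 1 + h$ ($H{\left(h \right)} = \frac{h}{1} + \frac{h}{h} = h 1 + 1 = h + 1 = 1 + h$)
$- (7 + H{\left(5 \right)}) \left(-73\right) = - (7 + \left(1 + 5\right)) \left(-73\right) = - (7 + 6) \left(-73\right) = \left(-1\right) 13 \left(-73\right) = \left(-13\right) \left(-73\right) = 949$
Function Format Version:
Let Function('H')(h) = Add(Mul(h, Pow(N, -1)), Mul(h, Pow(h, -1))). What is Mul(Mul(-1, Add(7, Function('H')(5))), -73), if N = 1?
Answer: 949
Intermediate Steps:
Function('H')(h) = Add(1, h) (Function('H')(h) = Add(Mul(h, Pow(1, -1)), Mul(h, Pow(h, -1))) = Add(Mul(h, 1), 1) = Add(h, 1) = Add(1, h))
Mul(Mul(-1, Add(7, Function('H')(5))), -73) = Mul(Mul(-1, Add(7, Add(1, 5))), -73) = Mul(Mul(-1, Add(7, 6)), -73) = Mul(Mul(-1, 13), -73) = Mul(-13, -73) = 949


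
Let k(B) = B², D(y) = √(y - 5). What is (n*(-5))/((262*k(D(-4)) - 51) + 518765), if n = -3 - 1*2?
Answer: 25/516356 ≈ 4.8416e-5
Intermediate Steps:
D(y) = √(-5 + y)
n = -5 (n = -3 - 2 = -5)
(n*(-5))/((262*k(D(-4)) - 51) + 518765) = (-5*(-5))/((262*(√(-5 - 4))² - 51) + 518765) = 25/((262*(√(-9))² - 51) + 518765) = 25/((262*(3*I)² - 51) + 518765) = 25/((262*(-9) - 51) + 518765) = 25/((-2358 - 51) + 518765) = 25/(-2409 + 518765) = 25/516356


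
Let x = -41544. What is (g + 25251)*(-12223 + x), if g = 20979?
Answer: -2485648410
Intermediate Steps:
(g + 25251)*(-12223 + x) = (20979 + 25251)*(-12223 - 41544) = 46230*(-53767) = -2485648410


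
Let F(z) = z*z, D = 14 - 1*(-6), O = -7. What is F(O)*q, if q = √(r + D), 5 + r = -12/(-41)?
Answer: 49*√25707/41 ≈ 191.62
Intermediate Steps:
D = 20 (D = 14 + 6 = 20)
F(z) = z²
r = -193/41 (r = -5 - 12/(-41) = -5 - 12*(-1/41) = -5 + 12/41 = -193/41 ≈ -4.7073)
q = √25707/41 (q = √(-193/41 + 20) = √(627/41) = √25707/41 ≈ 3.9106)
F(O)*q = (-7)²*(√25707/41) = 49*(√25707/41) = 49*√25707/41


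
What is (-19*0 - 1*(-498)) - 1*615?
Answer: -117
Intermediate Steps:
(-19*0 - 1*(-498)) - 1*615 = (0 + 498) - 615 = 498 - 615 = -117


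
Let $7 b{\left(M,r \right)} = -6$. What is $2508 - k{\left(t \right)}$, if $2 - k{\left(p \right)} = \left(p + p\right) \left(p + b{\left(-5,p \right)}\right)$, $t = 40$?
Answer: $\frac{39462}{7} \approx 5637.4$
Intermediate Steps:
$b{\left(M,r \right)} = - \frac{6}{7}$ ($b{\left(M,r \right)} = \frac{1}{7} \left(-6\right) = - \frac{6}{7}$)
$k{\left(p \right)} = 2 - 2 p \left(- \frac{6}{7} + p\right)$ ($k{\left(p \right)} = 2 - \left(p + p\right) \left(p - \frac{6}{7}\right) = 2 - 2 p \left(- \frac{6}{7} + p\right)$)
$2508 - k{\left(t \right)} = 2508 - \left(2 - 2 \cdot 40^{2} + \frac{12}{7} \cdot 40\right) = 2508 - \left(2 - 3200 + \frac{480}{7}\right) = 2508 - - \frac{21906}{7} = 2508 + \frac{21906}{7} = \frac{39462}{7}$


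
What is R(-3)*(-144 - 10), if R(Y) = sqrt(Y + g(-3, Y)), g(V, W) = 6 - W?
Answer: -154*sqrt(6) ≈ -377.22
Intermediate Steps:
R(Y) = sqrt(6) (R(Y) = sqrt(Y + (6 - Y)) = sqrt(6))
R(-3)*(-144 - 10) = sqrt(6)*(-144 - 10) = sqrt(6)*(-154) = -154*sqrt(6)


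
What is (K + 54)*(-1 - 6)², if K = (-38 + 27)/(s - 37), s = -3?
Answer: 106379/40 ≈ 2659.5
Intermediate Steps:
K = 11/40 (K = (-38 + 27)/(-3 - 37) = -11/(-40) = -11*(-1/40) = 11/40 ≈ 0.27500)
(K + 54)*(-1 - 6)² = (11/40 + 54)*(-1 - 6)² = (2171/40)*(-7)² = (2171/40)*49 = 106379/40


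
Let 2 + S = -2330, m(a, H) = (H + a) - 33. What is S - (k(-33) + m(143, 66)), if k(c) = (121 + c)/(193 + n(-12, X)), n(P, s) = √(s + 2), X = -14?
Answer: 44*(-114*√3 + 11003*I)/(-193*I + 2*√3) ≈ -2508.5 + 0.0081812*I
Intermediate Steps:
n(P, s) = √(2 + s)
m(a, H) = -33 + H + a
S = -2332 (S = -2 - 2330 = -2332)
k(c) = (121 + c)/(193 + 2*I*√3) (k(c) = (121 + c)/(193 + √(2 - 14)) = (121 + c)/(193 + √(-12)) = (121 + c)/(193 + 2*I*√3))
S - (k(-33) + m(143, 66)) = -2332 - ((121 - 33)/(193 + 2*I*√3) + (-33 + 66 + 143)) = -2332 - (88/(193 + 2*I*√3) + 176) = -2332 - (176 + 88/(193 + 2*I*√3)) = -2332 + (-176 - 88/(193 + 2*I*√3)) = -2508 - 88/(193 + 2*I*√3)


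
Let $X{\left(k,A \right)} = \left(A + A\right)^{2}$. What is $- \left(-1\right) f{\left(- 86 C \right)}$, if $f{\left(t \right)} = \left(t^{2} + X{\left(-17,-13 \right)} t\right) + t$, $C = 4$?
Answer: $-114552$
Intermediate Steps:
$X{\left(k,A \right)} = 4 A^{2}$ ($X{\left(k,A \right)} = \left(2 A\right)^{2} = 4 A^{2}$)
$f{\left(t \right)} = t^{2} + 677 t$ ($f{\left(t \right)} = \left(t^{2} + 4 \left(-13\right)^{2} t\right) + t = \left(t^{2} + 4 \cdot 169 t\right) + t = \left(t^{2} + 676 t\right) + t = t^{2} + 677 t$)
$- \left(-1\right) f{\left(- 86 C \right)} = - \left(-1\right) \left(-86\right) 4 \left(677 - 344\right) = - \left(-1\right) \left(- 344 \left(677 - 344\right)\right) = - \left(-1\right) \left(\left(-344\right) 333\right) = - \left(-1\right) \left(-114552\right) = \left(-1\right) 114552 = -114552$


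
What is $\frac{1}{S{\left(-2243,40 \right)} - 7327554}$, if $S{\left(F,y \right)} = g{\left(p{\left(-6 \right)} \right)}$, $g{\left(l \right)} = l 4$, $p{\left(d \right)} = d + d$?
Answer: $- \frac{1}{7327602} \approx -1.3647 \cdot 10^{-7}$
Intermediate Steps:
$p{\left(d \right)} = 2 d$
$g{\left(l \right)} = 4 l$
$S{\left(F,y \right)} = -48$ ($S{\left(F,y \right)} = 4 \cdot 2 \left(-6\right) = 4 \left(-12\right) = -48$)
$\frac{1}{S{\left(-2243,40 \right)} - 7327554} = \frac{1}{-48 - 7327554} = \frac{1}{-7327602} = - \frac{1}{7327602}$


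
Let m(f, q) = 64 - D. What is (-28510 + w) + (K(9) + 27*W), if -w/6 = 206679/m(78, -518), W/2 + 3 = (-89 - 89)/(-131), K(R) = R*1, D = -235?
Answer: -1282276753/39169 ≈ -32737.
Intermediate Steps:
K(R) = R
W = -430/131 (W = -6 + 2*((-89 - 89)/(-131)) = -6 + 2*(-178*(-1/131)) = -6 + 2*(178/131) = -6 + 356/131 = -430/131 ≈ -3.2824)
m(f, q) = 299 (m(f, q) = 64 - 1*(-235) = 64 + 235 = 299)
w = -1240074/299 ≈ -4147.4
(-28510 + w) + (K(9) + 27*W) = (-28510 - 1240074/299) + (9 + 27*(-430/131)) = -9764564/299 + (9 - 11610/131) = -9764564/299 - 10431/131 = -1282276753/39169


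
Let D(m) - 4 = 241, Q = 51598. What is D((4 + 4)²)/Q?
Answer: 245/51598 ≈ 0.0047482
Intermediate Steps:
D(m) = 245 (D(m) = 4 + 241 = 245)
D((4 + 4)²)/Q = 245/51598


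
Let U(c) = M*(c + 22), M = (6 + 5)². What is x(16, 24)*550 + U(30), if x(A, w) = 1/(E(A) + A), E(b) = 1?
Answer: 107514/17 ≈ 6324.4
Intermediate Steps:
M = 121 (M = 11² = 121)
x(A, w) = 1/(1 + A)
U(c) = 2662 + 121*c (U(c) = 121*(c + 22) = 121*(22 + c) = 2662 + 121*c)
x(16, 24)*550 + U(30) = 550/(1 + 16) + (2662 + 121*30) = 550/17 + (2662 + 3630) = (1/17)*550 + 6292 = 550/17 + 6292 = 107514/17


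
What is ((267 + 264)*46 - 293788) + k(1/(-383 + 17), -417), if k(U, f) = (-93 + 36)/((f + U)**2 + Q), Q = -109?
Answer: -6270526201231342/23279178925 ≈ -2.6936e+5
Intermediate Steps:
k(U, f) = -57/(-109 + (U + f)**2) (k(U, f) = (-93 + 36)/((f + U)**2 - 109) = -57/((U + f)**2 - 109) = -57/(-109 + (U + f)**2))
((267 + 264)*46 - 293788) + k(1/(-383 + 17), -417) = ((267 + 264)*46 - 293788) - 57/(-109 + (1/(-383 + 17) - 417)**2) = (531*46 - 293788) - 57/(-109 + (1/(-366) - 417)**2) = (24426 - 293788) - 57/(-109 + (-1/366 - 417)**2) = -269362 - 57/(-109 + (-152623/366)**2) = -269362 - 57/(-109 + 23293780129/133956) = -269362 - 57/23279178925/133956 = -269362 - 57*133956/23279178925 = -269362 - 7635492/23279178925 = -6270526201231342/23279178925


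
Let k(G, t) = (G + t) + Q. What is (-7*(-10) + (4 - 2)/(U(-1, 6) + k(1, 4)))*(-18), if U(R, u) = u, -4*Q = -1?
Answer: -6316/5 ≈ -1263.2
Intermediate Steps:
Q = 1/4 (Q = -1/4*(-1) = 1/4 ≈ 0.25000)
k(G, t) = 1/4 + G + t (k(G, t) = (G + t) + 1/4 = 1/4 + G + t)
(-7*(-10) + (4 - 2)/(U(-1, 6) + k(1, 4)))*(-18) = (-7*(-10) + (4 - 2)/(6 + (1/4 + 1 + 4)))*(-18) = (70 + 2/(6 + 21/4))*(-18) = (70 + 2/(45/4))*(-18) = (70 + 2*(4/45))*(-18) = (70 + 8/45)*(-18) = (3158/45)*(-18) = -6316/5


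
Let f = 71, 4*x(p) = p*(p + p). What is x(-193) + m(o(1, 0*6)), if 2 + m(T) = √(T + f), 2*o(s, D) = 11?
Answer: 37245/2 + 3*√34/2 ≈ 18631.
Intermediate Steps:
x(p) = p²/2 (x(p) = (p*(p + p))/4 = (p*(2*p))/4 = (2*p²)/4 = p²/2)
o(s, D) = 11/2 (o(s, D) = (½)*11 = 11/2)
m(T) = -2 + √(71 + T) (m(T) = -2 + √(T + 71) = -2 + √(71 + T))
x(-193) + m(o(1, 0*6)) = (½)*(-193)² + (-2 + √(71 + 11/2)) = (½)*37249 + (-2 + √(153/2)) = 37249/2 + (-2 + 3*√34/2) = 37245/2 + 3*√34/2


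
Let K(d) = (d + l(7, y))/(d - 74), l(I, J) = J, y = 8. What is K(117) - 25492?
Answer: -1096031/43 ≈ -25489.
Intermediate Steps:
K(d) = (8 + d)/(-74 + d) (K(d) = (d + 8)/(d - 74) = (8 + d)/(-74 + d))
K(117) - 25492 = (8 + 117)/(-74 + 117) - 25492 = 125/43 - 25492 = -1096031/43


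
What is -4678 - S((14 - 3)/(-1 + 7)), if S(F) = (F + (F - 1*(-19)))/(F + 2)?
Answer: -107730/23 ≈ -4683.9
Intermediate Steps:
S(F) = (19 + 2*F)/(2 + F) (S(F) = (F + (F + 19))/(2 + F) = (F + (19 + F))/(2 + F) = (19 + 2*F)/(2 + F))
-4678 - S((14 - 3)/(-1 + 7)) = -4678 - (19 + 2*((14 - 3)/(-1 + 7)))/(2 + (14 - 3)/(-1 + 7)) = -4678 - (19 + 2*(11/6))/(2 + 11/6) = -4678 - (19 + 11/3)/23/6 = -4678 - 6*68/(23*3) = -4678 - 1*136/23 = -4678 - 136/23 = -107730/23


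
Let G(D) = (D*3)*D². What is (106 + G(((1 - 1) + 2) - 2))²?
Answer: 11236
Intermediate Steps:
G(D) = 3*D³ (G(D) = (3*D)*D² = 3*D³)
(106 + G(((1 - 1) + 2) - 2))² = (106 + 3*(((1 - 1) + 2) - 2)³)² = (106 + 3*((0 + 2) - 2)³)² = (106 + 3*(2 - 2)³)² = (106 + 3*0³)² = (106 + 3*0)² = (106 + 0)² = 106² = 11236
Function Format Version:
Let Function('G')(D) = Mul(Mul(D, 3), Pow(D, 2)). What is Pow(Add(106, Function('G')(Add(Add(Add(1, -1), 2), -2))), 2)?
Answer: 11236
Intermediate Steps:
Function('G')(D) = Mul(3, Pow(D, 3)) (Function('G')(D) = Mul(Mul(3, D), Pow(D, 2)) = Mul(3, Pow(D, 3)))
Pow(Add(106, Function('G')(Add(Add(Add(1, -1), 2), -2))), 2) = Pow(Add(106, Mul(3, Pow(Add(Add(Add(1, -1), 2), -2), 3))), 2) = Pow(Add(106, Mul(3, Pow(Add(Add(0, 2), -2), 3))), 2) = Pow(Add(106, Mul(3, Pow(Add(2, -2), 3))), 2) = Pow(Add(106, Mul(3, Pow(0, 3))), 2) = Pow(Add(106, Mul(3, 0)), 2) = Pow(Add(106, 0), 2) = Pow(106, 2) = 11236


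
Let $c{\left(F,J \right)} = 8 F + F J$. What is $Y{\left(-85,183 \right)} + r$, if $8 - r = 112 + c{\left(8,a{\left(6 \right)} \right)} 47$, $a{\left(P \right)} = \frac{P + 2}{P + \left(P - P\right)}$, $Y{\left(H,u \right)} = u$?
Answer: $- \frac{10291}{3} \approx -3430.3$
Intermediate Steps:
$a{\left(P \right)} = \frac{2 + P}{P}$ ($a{\left(P \right)} = \frac{2 + P}{P + 0} = \frac{2 + P}{P}$)
$r = - \frac{10840}{3}$ ($r = 8 - \left(112 + 8 \left(8 + \frac{2 + 6}{6}\right) 47\right) = 8 - \left(112 + 8 \left(8 + \frac{1}{6} \cdot 8\right) 47\right) = 8 - \left(112 + 8 \left(8 + \frac{4}{3}\right) 47\right) = 8 - \left(112 + 8 \cdot \frac{28}{3} \cdot 47\right) = 8 - \left(112 + \frac{224}{3} \cdot 47\right) = 8 - \left(112 + \frac{10528}{3}\right) = 8 - \frac{10864}{3} = - \frac{10840}{3} \approx -3613.3$)
$Y{\left(-85,183 \right)} + r = 183 - \frac{10840}{3} = - \frac{10291}{3}$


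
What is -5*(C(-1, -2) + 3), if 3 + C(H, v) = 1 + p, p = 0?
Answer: -5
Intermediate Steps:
C(H, v) = -2 (C(H, v) = -3 + (1 + 0) = -3 + 1 = -2)
-5*(C(-1, -2) + 3) = -5*(-2 + 3) = -5*1 = -5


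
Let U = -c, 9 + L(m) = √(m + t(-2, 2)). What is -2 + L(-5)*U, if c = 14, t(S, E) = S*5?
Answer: 124 - 14*I*√15 ≈ 124.0 - 54.222*I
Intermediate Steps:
t(S, E) = 5*S
L(m) = -9 + √(-10 + m) (L(m) = -9 + √(m + 5*(-2)) = -9 + √(m - 10) = -9 + √(-10 + m))
U = -14 (U = -1*14 = -14)
-2 + L(-5)*U = -2 + (-9 + √(-10 - 5))*(-14) = -2 + (-9 + √(-15))*(-14) = -2 + (-9 + I*√15)*(-14) = -2 + (126 - 14*I*√15) = 124 - 14*I*√15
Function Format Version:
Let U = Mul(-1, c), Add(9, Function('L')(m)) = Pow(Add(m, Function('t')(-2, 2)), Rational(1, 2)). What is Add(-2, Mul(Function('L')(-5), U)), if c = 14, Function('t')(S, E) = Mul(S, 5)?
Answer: Add(124, Mul(-14, I, Pow(15, Rational(1, 2)))) ≈ Add(124.00, Mul(-54.222, I))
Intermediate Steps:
Function('t')(S, E) = Mul(5, S)
Function('L')(m) = Add(-9, Pow(Add(-10, m), Rational(1, 2))) (Function('L')(m) = Add(-9, Pow(Add(m, Mul(5, -2)), Rational(1, 2))) = Add(-9, Pow(Add(m, -10), Rational(1, 2))) = Add(-9, Pow(Add(-10, m), Rational(1, 2))))
U = -14 (U = Mul(-1, 14) = -14)
Add(-2, Mul(Function('L')(-5), U)) = Add(-2, Mul(Add(-9, Pow(Add(-10, -5), Rational(1, 2))), -14)) = Add(-2, Mul(Add(-9, Pow(-15, Rational(1, 2))), -14)) = Add(-2, Mul(Add(-9, Mul(I, Pow(15, Rational(1, 2)))), -14)) = Add(-2, Add(126, Mul(-14, I, Pow(15, Rational(1, 2))))) = Add(124, Mul(-14, I, Pow(15, Rational(1, 2))))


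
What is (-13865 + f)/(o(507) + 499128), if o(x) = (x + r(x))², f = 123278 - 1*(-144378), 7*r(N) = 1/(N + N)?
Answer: 12786397660764/38097417365281 ≈ 0.33562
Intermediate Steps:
r(N) = 1/(14*N) (r(N) = 1/(7*(N + N)) = 1/(7*((2*N))) = (1/(2*N))/7 = 1/(14*N))
f = 267656 (f = 123278 + 144378 = 267656)
o(x) = (x + 1/(14*x))²
(-13865 + f)/(o(507) + 499128) = (-13865 + 267656)/((507 + (1/14)/507)² + 499128) = 253791/((507 + (1/14)*(1/507))² + 499128) = 253791/((507 + 1/7098)² + 499128) = 253791/((3598687/7098)² + 499128) = 253791/(12950548123969/50381604 + 499128) = 253791/(38097417365281/50381604) = 253791*(50381604/38097417365281) = 12786397660764/38097417365281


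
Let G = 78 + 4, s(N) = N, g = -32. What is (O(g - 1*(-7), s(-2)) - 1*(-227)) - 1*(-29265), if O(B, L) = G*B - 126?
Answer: 27316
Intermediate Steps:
G = 82
O(B, L) = -126 + 82*B (O(B, L) = 82*B - 126 = -126 + 82*B)
(O(g - 1*(-7), s(-2)) - 1*(-227)) - 1*(-29265) = ((-126 + 82*(-32 - 1*(-7))) - 1*(-227)) - 1*(-29265) = ((-126 + 82*(-32 + 7)) + 227) + 29265 = ((-126 + 82*(-25)) + 227) + 29265 = ((-126 - 2050) + 227) + 29265 = (-2176 + 227) + 29265 = -1949 + 29265 = 27316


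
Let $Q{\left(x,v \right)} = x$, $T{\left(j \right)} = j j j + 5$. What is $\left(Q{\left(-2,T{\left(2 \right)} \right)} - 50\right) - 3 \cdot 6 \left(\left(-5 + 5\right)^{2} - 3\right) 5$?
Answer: $-14040$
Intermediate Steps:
$T{\left(j \right)} = 5 + j^{3}$ ($T{\left(j \right)} = j^{2} j + 5 = j^{3} + 5 = 5 + j^{3}$)
$\left(Q{\left(-2,T{\left(2 \right)} \right)} - 50\right) - 3 \cdot 6 \left(\left(-5 + 5\right)^{2} - 3\right) 5 = \left(-2 - 50\right) - 3 \cdot 6 \left(\left(-5 + 5\right)^{2} - 3\right) 5 = - 52 - 3 \cdot 6 \left(0^{2} - 3\right) 5 = - 52 - 3 \cdot 6 \left(0 - 3\right) 5 = - 52 - 3 \cdot 6 \left(-3\right) 5 = - 52 \left(-3\right) \left(-18\right) 5 = - 52 \cdot 54 \cdot 5 = \left(-52\right) 270 = -14040$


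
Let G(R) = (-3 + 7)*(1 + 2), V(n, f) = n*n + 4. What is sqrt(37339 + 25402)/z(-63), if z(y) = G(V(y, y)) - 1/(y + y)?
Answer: 126*sqrt(62741)/1513 ≈ 20.860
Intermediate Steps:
V(n, f) = 4 + n**2 (V(n, f) = n**2 + 4 = 4 + n**2)
G(R) = 12 (G(R) = 4*3 = 12)
z(y) = 12 - 1/(2*y) (z(y) = 12 - 1/(y + y) = 12 - 1/(2*y))
sqrt(37339 + 25402)/z(-63) = sqrt(37339 + 25402)/(12 - 1/2/(-63)) = sqrt(62741)/(12 - 1/2*(-1/63)) = sqrt(62741)/(12 + 1/126) = sqrt(62741)/(1513/126) = sqrt(62741)*(126/1513) = 126*sqrt(62741)/1513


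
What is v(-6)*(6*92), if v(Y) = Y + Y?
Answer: -6624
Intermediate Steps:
v(Y) = 2*Y
v(-6)*(6*92) = (2*(-6))*(6*92) = -12*552 = -6624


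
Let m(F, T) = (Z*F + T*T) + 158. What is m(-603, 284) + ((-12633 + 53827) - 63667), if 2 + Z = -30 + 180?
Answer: -30903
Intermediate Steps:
Z = 148 (Z = -2 + (-30 + 180) = -2 + 150 = 148)
m(F, T) = 158 + T**2 + 148*F (m(F, T) = (148*F + T*T) + 158 = (148*F + T**2) + 158 = (T**2 + 148*F) + 158 = 158 + T**2 + 148*F)
m(-603, 284) + ((-12633 + 53827) - 63667) = (158 + 284**2 + 148*(-603)) + ((-12633 + 53827) - 63667) = (158 + 80656 - 89244) + (41194 - 63667) = -8430 - 22473 = -30903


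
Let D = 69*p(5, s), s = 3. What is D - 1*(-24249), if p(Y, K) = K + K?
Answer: 24663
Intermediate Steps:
p(Y, K) = 2*K
D = 414 (D = 69*(2*3) = 69*6 = 414)
D - 1*(-24249) = 414 - 1*(-24249) = 414 + 24249 = 24663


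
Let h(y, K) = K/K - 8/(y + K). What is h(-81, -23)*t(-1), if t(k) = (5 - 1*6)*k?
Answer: 14/13 ≈ 1.0769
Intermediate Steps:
h(y, K) = 1 - 8/(K + y)
t(k) = -k (t(k) = (5 - 6)*k = -k)
h(-81, -23)*t(-1) = ((-8 - 23 - 81)/(-23 - 81))*(-1*(-1)) = (-112/(-104))*1 = -1/104*(-112)*1 = (14/13)*1 = 14/13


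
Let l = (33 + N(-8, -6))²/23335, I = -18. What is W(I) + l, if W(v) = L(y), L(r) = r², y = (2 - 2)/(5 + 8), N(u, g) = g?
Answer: 729/23335 ≈ 0.031241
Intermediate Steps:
y = 0 (y = 0/13 = 0*(1/13) = 0)
W(v) = 0 (W(v) = 0² = 0)
l = 729/23335 (l = (33 - 6)²/23335 = 27²*(1/23335) = 729*(1/23335) = 729/23335 ≈ 0.031241)
W(I) + l = 0 + 729/23335 = 729/23335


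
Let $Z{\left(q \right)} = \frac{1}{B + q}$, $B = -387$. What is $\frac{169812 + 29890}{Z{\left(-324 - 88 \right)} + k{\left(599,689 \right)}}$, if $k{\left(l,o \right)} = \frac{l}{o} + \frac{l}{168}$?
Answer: $\frac{18469608817296}{410045305} \approx 45043.0$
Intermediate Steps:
$k{\left(l,o \right)} = \frac{l}{168} + \frac{l}{o}$ ($k{\left(l,o \right)} = \frac{l}{o} + l \frac{1}{168} = \frac{l}{o} + \frac{l}{168} = \frac{l}{168} + \frac{l}{o}$)
$Z{\left(q \right)} = \frac{1}{-387 + q}$
$\frac{169812 + 29890}{Z{\left(-324 - 88 \right)} + k{\left(599,689 \right)}} = \frac{169812 + 29890}{\frac{1}{-387 - 412} + \left(\frac{1}{168} \cdot 599 + \frac{599}{689}\right)} = \frac{199702}{\frac{1}{-387 - 412} + \left(\frac{599}{168} + 599 \cdot \frac{1}{689}\right)} = \frac{199702}{\frac{1}{-387 - 412} + \left(\frac{599}{168} + \frac{599}{689}\right)} = \frac{199702}{\frac{1}{-799} + \frac{513343}{115752}} = \frac{199702}{- \frac{1}{799} + \frac{513343}{115752}} = \frac{199702}{\frac{410045305}{92485848}} = 199702 \cdot \frac{92485848}{410045305} = \frac{18469608817296}{410045305}$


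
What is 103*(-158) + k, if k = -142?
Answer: -16416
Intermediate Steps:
103*(-158) + k = 103*(-158) - 142 = -16274 - 142 = -16416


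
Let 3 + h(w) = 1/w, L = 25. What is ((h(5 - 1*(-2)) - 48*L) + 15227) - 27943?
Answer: -97432/7 ≈ -13919.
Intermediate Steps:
h(w) = -3 + 1/w
((h(5 - 1*(-2)) - 48*L) + 15227) - 27943 = (((-3 + 1/(5 - 1*(-2))) - 48*25) + 15227) - 27943 = (((-3 + 1/(5 + 2)) - 1200) + 15227) - 27943 = (((-3 + 1/7) - 1200) + 15227) - 27943 = (((-3 + ⅐) - 1200) + 15227) - 27943 = ((-20/7 - 1200) + 15227) - 27943 = (-8420/7 + 15227) - 27943 = 98169/7 - 27943 = -97432/7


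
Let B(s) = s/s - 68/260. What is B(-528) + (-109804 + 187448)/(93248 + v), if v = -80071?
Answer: 5679356/856505 ≈ 6.6309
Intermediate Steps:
B(s) = 48/65 (B(s) = 1 - 68*1/260 = 1 - 17/65 = 48/65)
B(-528) + (-109804 + 187448)/(93248 + v) = 48/65 + (-109804 + 187448)/(93248 - 80071) = 48/65 + 77644/13177 = 5679356/856505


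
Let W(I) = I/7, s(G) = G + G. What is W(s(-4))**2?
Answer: 64/49 ≈ 1.3061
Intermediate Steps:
s(G) = 2*G
W(I) = I/7 (W(I) = I*(1/7) = I/7)
W(s(-4))**2 = ((2*(-4))/7)**2 = ((1/7)*(-8))**2 = (-8/7)**2 = 64/49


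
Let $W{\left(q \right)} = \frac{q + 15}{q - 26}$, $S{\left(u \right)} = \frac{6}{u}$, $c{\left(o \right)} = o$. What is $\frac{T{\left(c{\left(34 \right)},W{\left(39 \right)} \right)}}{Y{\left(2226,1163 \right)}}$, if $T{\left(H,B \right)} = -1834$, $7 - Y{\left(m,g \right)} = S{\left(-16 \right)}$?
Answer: $- \frac{14672}{59} \approx -248.68$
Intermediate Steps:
$Y{\left(m,g \right)} = \frac{59}{8}$ ($Y{\left(m,g \right)} = 7 - \frac{6}{-16} = 7 - 6 \left(- \frac{1}{16}\right) = 7 - - \frac{3}{8} = 7 + \frac{3}{8} = \frac{59}{8}$)
$W{\left(q \right)} = \frac{15 + q}{-26 + q}$
$\frac{T{\left(c{\left(34 \right)},W{\left(39 \right)} \right)}}{Y{\left(2226,1163 \right)}} = - \frac{1834}{\frac{59}{8}} = \left(-1834\right) \frac{8}{59} = - \frac{14672}{59}$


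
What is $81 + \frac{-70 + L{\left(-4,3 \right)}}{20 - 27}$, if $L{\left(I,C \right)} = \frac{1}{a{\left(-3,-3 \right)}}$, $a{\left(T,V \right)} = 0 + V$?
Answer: $\frac{1912}{21} \approx 91.048$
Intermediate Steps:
$a{\left(T,V \right)} = V$
$L{\left(I,C \right)} = - \frac{1}{3}$ ($L{\left(I,C \right)} = \frac{1}{-3} = - \frac{1}{3}$)
$81 + \frac{-70 + L{\left(-4,3 \right)}}{20 - 27} = 81 + \frac{-70 - \frac{1}{3}}{20 - 27} = 81 - \frac{211}{3 \left(-7\right)} = 81 - - \frac{211}{21} = 81 + \frac{211}{21} = \frac{1912}{21}$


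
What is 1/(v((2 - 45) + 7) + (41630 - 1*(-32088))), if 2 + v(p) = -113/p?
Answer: 36/2653889 ≈ 1.3565e-5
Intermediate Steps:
v(p) = -2 - 113/p
1/(v((2 - 45) + 7) + (41630 - 1*(-32088))) = 1/((-2 - 113/((2 - 45) + 7)) + (41630 - 1*(-32088))) = 1/((-2 - 113/(-43 + 7)) + (41630 + 32088)) = 1/((-2 - 113/(-36)) + 73718) = 1/((-2 - 113*(-1/36)) + 73718) = 1/((-2 + 113/36) + 73718) = 1/(41/36 + 73718) = 1/(2653889/36) = 36/2653889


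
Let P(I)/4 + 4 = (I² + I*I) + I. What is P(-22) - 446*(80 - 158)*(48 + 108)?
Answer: 5430696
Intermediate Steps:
P(I) = -16 + 4*I + 8*I² (P(I) = -16 + 4*((I² + I*I) + I) = -16 + 4*((I² + I²) + I) = -16 + 4*(2*I² + I) = -16 + 4*(I + 2*I²) = -16 + (4*I + 8*I²) = -16 + 4*I + 8*I²)
P(-22) - 446*(80 - 158)*(48 + 108) = (-16 + 4*(-22) + 8*(-22)²) - 446*(80 - 158)*(48 + 108) = (-16 - 88 + 8*484) - (-34788)*156 = (-16 - 88 + 3872) - 446*(-12168) = 3768 + 5426928 = 5430696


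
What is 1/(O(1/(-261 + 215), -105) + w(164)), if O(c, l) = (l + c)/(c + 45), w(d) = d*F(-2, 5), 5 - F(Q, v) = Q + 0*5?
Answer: 2069/2370381 ≈ 0.00087286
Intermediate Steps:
F(Q, v) = 5 - Q (F(Q, v) = 5 - (Q + 0*5) = 5 - (Q + 0) = 5 - Q)
w(d) = 7*d (w(d) = d*(5 - 1*(-2)) = d*(5 + 2) = d*7 = 7*d)
O(c, l) = (c + l)/(45 + c)
1/(O(1/(-261 + 215), -105) + w(164)) = 1/((1/(-261 + 215) - 105)/(45 + 1/(-261 + 215)) + 7*164) = 1/((1/(-46) - 105)/(45 + 1/(-46)) + 1148) = 1/((-1/46 - 105)/(45 - 1/46) + 1148) = 1/(-4831/46/(2069/46) + 1148) = 1/((46/2069)*(-4831/46) + 1148) = 1/(-4831/2069 + 1148) = 1/(2370381/2069) = 2069/2370381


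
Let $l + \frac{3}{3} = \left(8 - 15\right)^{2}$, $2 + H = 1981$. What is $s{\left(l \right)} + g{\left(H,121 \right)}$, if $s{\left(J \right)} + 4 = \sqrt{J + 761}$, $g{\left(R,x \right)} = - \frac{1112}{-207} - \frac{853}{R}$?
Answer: $\frac{385465}{409653} + \sqrt{809} \approx 29.384$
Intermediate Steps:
$H = 1979$ ($H = -2 + 1981 = 1979$)
$g{\left(R,x \right)} = \frac{1112}{207} - \frac{853}{R}$ ($g{\left(R,x \right)} = \left(-1112\right) \left(- \frac{1}{207}\right) - \frac{853}{R} = \frac{1112}{207} - \frac{853}{R}$)
$l = 48$ ($l = -1 + \left(8 - 15\right)^{2} = -1 + \left(-7\right)^{2} = -1 + 49 = 48$)
$s{\left(J \right)} = -4 + \sqrt{761 + J}$ ($s{\left(J \right)} = -4 + \sqrt{J + 761} = -4 + \sqrt{761 + J}$)
$s{\left(l \right)} + g{\left(H,121 \right)} = \left(-4 + \sqrt{761 + 48}\right) + \left(\frac{1112}{207} - \frac{853}{1979}\right) = \left(-4 + \sqrt{809}\right) + \left(\frac{1112}{207} - \frac{853}{1979}\right) = \left(-4 + \sqrt{809}\right) + \frac{2024077}{409653} = \frac{385465}{409653} + \sqrt{809}$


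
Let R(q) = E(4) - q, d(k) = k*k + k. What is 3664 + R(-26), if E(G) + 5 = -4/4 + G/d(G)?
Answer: 18421/5 ≈ 3684.2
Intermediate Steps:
d(k) = k + k² (d(k) = k² + k = k + k²)
E(G) = -6 + 1/(1 + G) (E(G) = -5 + (-4/4 + G/((G*(1 + G)))) = -5 + (-4*¼ + G*(1/(G*(1 + G)))) = -5 + (-1 + 1/(1 + G)) = -6 + 1/(1 + G))
R(q) = -29/5 - q (R(q) = (-5 - 6*4)/(1 + 4) - q = (-5 - 24)/5 - q = (⅕)*(-29) - q = -29/5 - q)
3664 + R(-26) = 3664 + (-29/5 - 1*(-26)) = 3664 + (-29/5 + 26) = 3664 + 101/5 = 18421/5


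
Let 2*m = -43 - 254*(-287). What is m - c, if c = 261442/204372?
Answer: 1861124897/51093 ≈ 36426.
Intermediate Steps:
c = 130721/102186 (c = 261442*(1/204372) = 130721/102186 ≈ 1.2792)
m = 72855/2 (m = (-43 - 254*(-287))/2 = (-43 + 72898)/2 = (½)*72855 = 72855/2 ≈ 36428.)
m - c = 72855/2 - 1*130721/102186 = 72855/2 - 130721/102186 = 1861124897/51093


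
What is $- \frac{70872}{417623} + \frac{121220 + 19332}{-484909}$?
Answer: $- \frac{93064218544}{202509151307} \approx -0.45956$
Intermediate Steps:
$- \frac{70872}{417623} + \frac{121220 + 19332}{-484909} = \left(-70872\right) \frac{1}{417623} + 140552 \left(- \frac{1}{484909}\right) = - \frac{70872}{417623} - \frac{140552}{484909} = - \frac{93064218544}{202509151307}$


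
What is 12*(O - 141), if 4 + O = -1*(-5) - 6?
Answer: -1752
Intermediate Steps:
O = -5 (O = -4 + (-1*(-5) - 6) = -4 + (5 - 6) = -4 - 1 = -5)
12*(O - 141) = 12*(-5 - 141) = 12*(-146) = -1752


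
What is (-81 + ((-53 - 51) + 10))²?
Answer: 30625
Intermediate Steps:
(-81 + ((-53 - 51) + 10))² = (-81 + (-104 + 10))² = (-81 - 94)² = (-175)² = 30625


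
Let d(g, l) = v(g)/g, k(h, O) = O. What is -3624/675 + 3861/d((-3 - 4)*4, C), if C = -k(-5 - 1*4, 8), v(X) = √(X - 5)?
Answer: -1208/225 + 3276*I*√33 ≈ -5.3689 + 18819.0*I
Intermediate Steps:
v(X) = √(-5 + X)
C = -8 (C = -1*8 = -8)
d(g, l) = √(-5 + g)/g
-3624/675 + 3861/d((-3 - 4)*4, C) = -3624/675 + 3861/((√(-5 + (-3 - 4)*4)/(((-3 - 4)*4)))) = -3624*1/675 + 3861/((√(-5 - 7*4)/((-7*4)))) = -1208/225 + 3861/((√(-5 - 28)/(-28))) = -1208/225 + 3861/((-I*√33/28)) = -1208/225 + 3861*(28*I*√33/33) = -1208/225 + 3276*I*√33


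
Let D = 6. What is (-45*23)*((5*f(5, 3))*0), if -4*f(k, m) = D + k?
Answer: 0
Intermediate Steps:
f(k, m) = -3/2 - k/4 (f(k, m) = -(6 + k)/4 = -3/2 - k/4)
(-45*23)*((5*f(5, 3))*0) = (-45*23)*((5*(-3/2 - 1/4*5))*0) = -1035*5*(-3/2 - 5/4)*0 = -1035*5*(-11/4)*0 = -(-56925)*0/4 = -1035*0 = 0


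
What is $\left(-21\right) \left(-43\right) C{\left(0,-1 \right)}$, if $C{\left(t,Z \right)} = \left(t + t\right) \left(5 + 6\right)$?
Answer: $0$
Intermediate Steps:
$C{\left(t,Z \right)} = 22 t$ ($C{\left(t,Z \right)} = 2 t 11 = 22 t$)
$\left(-21\right) \left(-43\right) C{\left(0,-1 \right)} = \left(-21\right) \left(-43\right) 22 \cdot 0 = 903 \cdot 0 = 0$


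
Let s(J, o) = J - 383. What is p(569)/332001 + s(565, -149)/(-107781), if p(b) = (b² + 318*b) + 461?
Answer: 54441098/35819219 ≈ 1.5199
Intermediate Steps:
p(b) = 461 + b² + 318*b
s(J, o) = -383 + J
p(569)/332001 + s(565, -149)/(-107781) = (461 + 569² + 318*569)/332001 + (-383 + 565)/(-107781) = (461 + 323761 + 180942)*(1/332001) + 182*(-1/107781) = 505164*(1/332001) - 182/107781 = 168388/110667 - 182/107781 = 54441098/35819219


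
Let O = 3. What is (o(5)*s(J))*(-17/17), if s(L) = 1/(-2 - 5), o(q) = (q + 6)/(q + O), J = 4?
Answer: 11/56 ≈ 0.19643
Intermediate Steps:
o(q) = (6 + q)/(3 + q) (o(q) = (q + 6)/(q + 3) = (6 + q)/(3 + q))
s(L) = -1/7 (s(L) = 1/(-7) = -1/7)
(o(5)*s(J))*(-17/17) = (((6 + 5)/(3 + 5))*(-1/7))*(-17/17) = ((11/8)*(-1/7))*(-17*1/17) = (((1/8)*11)*(-1/7))*(-1) = ((11/8)*(-1/7))*(-1) = -11/56*(-1) = 11/56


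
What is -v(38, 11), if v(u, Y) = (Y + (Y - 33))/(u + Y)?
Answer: 11/49 ≈ 0.22449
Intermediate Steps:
v(u, Y) = (-33 + 2*Y)/(Y + u) (v(u, Y) = (Y + (-33 + Y))/(Y + u) = (-33 + 2*Y)/(Y + u))
-v(38, 11) = -(-33 + 2*11)/(11 + 38) = -(-33 + 22)/49 = -(-11)/49 = -1*(-11/49) = 11/49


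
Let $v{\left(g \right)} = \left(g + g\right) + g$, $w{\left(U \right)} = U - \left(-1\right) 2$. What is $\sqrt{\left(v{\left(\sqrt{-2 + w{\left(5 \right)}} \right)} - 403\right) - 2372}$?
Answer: $\sqrt{-2775 + 3 \sqrt{5}} \approx 52.615 i$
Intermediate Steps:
$w{\left(U \right)} = 2 + U$ ($w{\left(U \right)} = U - -2 = U + 2 = 2 + U$)
$v{\left(g \right)} = 3 g$ ($v{\left(g \right)} = 2 g + g = 3 g$)
$\sqrt{\left(v{\left(\sqrt{-2 + w{\left(5 \right)}} \right)} - 403\right) - 2372} = \sqrt{\left(3 \sqrt{-2 + \left(2 + 5\right)} - 403\right) - 2372} = \sqrt{\left(3 \sqrt{-2 + 7} - 403\right) - 2372} = \sqrt{\left(3 \sqrt{5} - 403\right) - 2372} = \sqrt{\left(-403 + 3 \sqrt{5}\right) - 2372} = \sqrt{-2775 + 3 \sqrt{5}}$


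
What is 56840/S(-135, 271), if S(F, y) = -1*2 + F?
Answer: -56840/137 ≈ -414.89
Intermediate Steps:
S(F, y) = -2 + F
56840/S(-135, 271) = 56840/(-2 - 135) = 56840/(-137) = 56840*(-1/137) = -56840/137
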